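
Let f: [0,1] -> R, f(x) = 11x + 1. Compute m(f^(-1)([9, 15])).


f^(-1)([9, 15]) = {x : 9 <= 11x + 1 <= 15}
Solving: (9 - 1)/11 <= x <= (15 - 1)/11
= [0.727273, 1.272727]
Intersecting with [0,1]: [0.727273, 1]
Measure = 1 - 0.727273 = 0.272727


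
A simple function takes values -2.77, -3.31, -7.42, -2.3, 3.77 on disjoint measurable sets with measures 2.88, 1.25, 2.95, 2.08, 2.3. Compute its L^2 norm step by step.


Step 1: Compute |f_i|^2 for each value:
  |-2.77|^2 = 7.6729
  |-3.31|^2 = 10.9561
  |-7.42|^2 = 55.0564
  |-2.3|^2 = 5.29
  |3.77|^2 = 14.2129
Step 2: Multiply by measures and sum:
  7.6729 * 2.88 = 22.097952
  10.9561 * 1.25 = 13.695125
  55.0564 * 2.95 = 162.41638
  5.29 * 2.08 = 11.0032
  14.2129 * 2.3 = 32.68967
Sum = 22.097952 + 13.695125 + 162.41638 + 11.0032 + 32.68967 = 241.902327
Step 3: Take the p-th root:
||f||_2 = (241.902327)^(1/2) = 15.55321


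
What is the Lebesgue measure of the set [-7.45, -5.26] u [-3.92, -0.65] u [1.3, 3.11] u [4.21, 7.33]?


For pairwise disjoint intervals, m(union) = sum of lengths.
= (-5.26 - -7.45) + (-0.65 - -3.92) + (3.11 - 1.3) + (7.33 - 4.21)
= 2.19 + 3.27 + 1.81 + 3.12
= 10.39


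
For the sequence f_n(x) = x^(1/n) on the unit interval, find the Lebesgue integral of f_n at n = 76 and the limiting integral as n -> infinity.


At n = 76: f_76(x) = x^(1/76).
Step 1: integral(x^(1/76), 0, 1) = [x^(1/76+1) / (1/76+1)] from 0 to 1
     = 1 / (1/76 + 1) = 1 / ((76+1)/76) = 76/(76+1)
     = 76/77 = 0.987013
Step 2: As n -> infinity, f_n(x) = x^(1/n) -> 1 for x in (0,1], and f_n is increasing in n.
By MCT, lim_n integral(f_n) = integral(lim_n f_n) = integral(1, 0, 1) = 1.
Step 3: Verify convergence: 76/77 = 0.987013 -> 1


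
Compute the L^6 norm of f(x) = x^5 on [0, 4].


Step 1: ||f||_6 = (integral_0^4 |x^5|^6 dx)^(1/6)
     = (integral_0^4 x^30 dx)^(1/6)
Step 2: integral_0^4 x^30 dx = [x^31/(31)] from 0 to 4 = 4^31/31
     = 4611686018427387904/31 = 1.487641e+17
Step 3: ||f||_6 = (1.487641e+17)^(1/6) = 727.918918


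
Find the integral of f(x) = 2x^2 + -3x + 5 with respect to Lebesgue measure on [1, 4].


The Lebesgue integral of a Riemann-integrable function agrees with the Riemann integral.
Antiderivative F(x) = (2/3)x^3 + (-3/2)x^2 + 5x
F(4) = (2/3)*4^3 + (-3/2)*4^2 + 5*4
     = (2/3)*64 + (-3/2)*16 + 5*4
     = 42.666667 + -24 + 20
     = 38.666667
F(1) = 4.166667
Integral = F(4) - F(1) = 38.666667 - 4.166667 = 34.5


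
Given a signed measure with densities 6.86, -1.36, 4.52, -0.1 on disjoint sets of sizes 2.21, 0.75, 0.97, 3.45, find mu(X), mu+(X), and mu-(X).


Step 1: Compute signed measure on each set:
  Set 1: 6.86 * 2.21 = 15.1606
  Set 2: -1.36 * 0.75 = -1.02
  Set 3: 4.52 * 0.97 = 4.3844
  Set 4: -0.1 * 3.45 = -0.345
Step 2: Total signed measure = (15.1606) + (-1.02) + (4.3844) + (-0.345)
     = 18.18
Step 3: Positive part mu+(X) = sum of positive contributions = 19.545
Step 4: Negative part mu-(X) = |sum of negative contributions| = 1.365


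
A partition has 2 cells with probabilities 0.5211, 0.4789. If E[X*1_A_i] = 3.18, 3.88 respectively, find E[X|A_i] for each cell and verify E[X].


For each cell A_i: E[X|A_i] = E[X*1_A_i] / P(A_i)
Step 1: E[X|A_1] = 3.18 / 0.5211 = 6.102476
Step 2: E[X|A_2] = 3.88 / 0.4789 = 8.1019
Verification: E[X] = sum E[X*1_A_i] = 3.18 + 3.88 = 7.06


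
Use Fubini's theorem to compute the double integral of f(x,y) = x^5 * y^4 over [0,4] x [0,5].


By Fubini's theorem, the double integral factors as a product of single integrals:
Step 1: integral_0^4 x^5 dx = [x^6/6] from 0 to 4
     = 4^6/6 = 682.666667
Step 2: integral_0^5 y^4 dy = [y^5/5] from 0 to 5
     = 5^5/5 = 625
Step 3: Double integral = 682.666667 * 625 = 426666.666667


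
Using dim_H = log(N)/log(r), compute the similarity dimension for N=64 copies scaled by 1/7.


For a self-similar set with N copies scaled by 1/r:
dim_H = log(N)/log(r) = log(64)/log(7)
= 4.158883/1.94591
= 2.137243


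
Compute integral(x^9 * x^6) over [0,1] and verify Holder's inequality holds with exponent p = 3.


Step 1: Exact integral of f*g = integral(x^15, 0, 1) = 1/16
     = 0.0625
Step 2: Holder bound with p=3, q=1.5:
  ||f||_p = (integral x^27 dx)^(1/3) = (1/28)^(1/3) = 0.329317
  ||g||_q = (integral x^9 dx)^(1/1.5) = (1/10)^(1/1.5) = 0.215443
Step 3: Holder bound = ||f||_p * ||g||_q = 0.329317 * 0.215443 = 0.070949
Verification: 0.0625 <= 0.070949 (Holder holds)


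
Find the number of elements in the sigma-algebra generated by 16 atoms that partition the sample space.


Each element of the sigma-algebra is a union of some subset of the 16 atoms.
The number of such subsets is 2^16 = 65536.


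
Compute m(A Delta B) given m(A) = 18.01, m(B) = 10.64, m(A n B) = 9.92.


m(A Delta B) = m(A) + m(B) - 2*m(A n B)
= 18.01 + 10.64 - 2*9.92
= 18.01 + 10.64 - 19.84
= 8.81


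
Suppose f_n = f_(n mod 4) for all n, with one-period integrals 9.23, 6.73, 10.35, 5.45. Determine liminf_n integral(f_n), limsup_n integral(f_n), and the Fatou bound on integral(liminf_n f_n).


The sequence (integral(f_n)) is periodic with period 4, repeating the values 9.23, 6.73, 10.35, 5.45 indefinitely.
Step 1: For a periodic sequence, every tail (a_m, a_(m+1), ...) contains all 4 period values infinitely often.
Step 2: Hence inf of every tail = min of the period values = min(9.23, 6.73, 10.35, 5.45) = 5.45.
        liminf_n integral(f_n) = sup over m of (inf of tail from m) = 5.45.
Step 3: Similarly sup of every tail = max of the period values = 10.35.
        limsup_n integral(f_n) = 10.35.
Step 4: Fatou's lemma: integral(liminf_n f_n) <= liminf_n integral(f_n) = 5.45.
        So the integral of the pointwise liminf is at most 5.45.


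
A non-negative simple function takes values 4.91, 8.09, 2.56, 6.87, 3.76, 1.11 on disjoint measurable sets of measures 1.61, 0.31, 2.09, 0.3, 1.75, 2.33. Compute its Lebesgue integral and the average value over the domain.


Step 1: Integral = sum(value_i * measure_i)
= 4.91*1.61 + 8.09*0.31 + 2.56*2.09 + 6.87*0.3 + 3.76*1.75 + 1.11*2.33
= 7.9051 + 2.5079 + 5.3504 + 2.061 + 6.58 + 2.5863
= 26.9907
Step 2: Total measure of domain = 1.61 + 0.31 + 2.09 + 0.3 + 1.75 + 2.33 = 8.39
Step 3: Average value = 26.9907 / 8.39 = 3.217008


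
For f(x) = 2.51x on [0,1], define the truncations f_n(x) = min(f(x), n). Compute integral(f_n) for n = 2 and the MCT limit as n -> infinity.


f(x) = 2.51x on [0,1]; f_n(x) = min(2.51x, n). At n = 2:
Step 1: f(x) reaches 2 at x = 2/2.51 = 0.796813
Step 2: integral(f_2) = integral(2.51x, 0, 0.796813) + integral(2, 0.796813, 1)
       = 2.51*0.796813^2/2 + 2*(1 - 0.796813)
       = 0.796813 + 0.406375
       = 1.203187
Step 3: As n -> infinity, f_n increases to f, so by MCT integral(f_n) -> integral(f) = 2.51/2 = 1.255.
Convergence: integral(f_2) = 1.203187 -> 1.255 as n -> infinity


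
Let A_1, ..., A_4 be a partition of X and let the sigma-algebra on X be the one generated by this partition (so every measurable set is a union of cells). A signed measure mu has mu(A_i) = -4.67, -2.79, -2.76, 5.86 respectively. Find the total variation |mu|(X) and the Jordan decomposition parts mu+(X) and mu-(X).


Step 1: Every measurable set is a union of atoms (the cells / points), so a Hahn decomposition is
  obtained by grouping atoms by sign: P = union of atoms with mu > 0, N = union of the remaining atoms.
  Atoms in P (indices): 4;  atoms in N (indices): 1, 2, 3
  Positive values: 5.86
  Negative values: -4.67, -2.79, -2.76
Step 2: mu+(X) = mu(P) = sum of positive atom values = 5.86
Step 3: mu-(X) = -mu(N) = sum of |negative atom values| = 10.22
Step 4: |mu|(X) = mu+(X) + mu-(X) = 5.86 + 10.22 = 16.08


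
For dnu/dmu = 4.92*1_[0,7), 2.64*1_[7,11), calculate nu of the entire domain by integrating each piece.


Integrate each piece of the Radon-Nikodym derivative:
Step 1: integral_0^7 4.92 dx = 4.92*(7-0) = 4.92*7 = 34.44
Step 2: integral_7^11 2.64 dx = 2.64*(11-7) = 2.64*4 = 10.56
Total: 34.44 + 10.56 = 45


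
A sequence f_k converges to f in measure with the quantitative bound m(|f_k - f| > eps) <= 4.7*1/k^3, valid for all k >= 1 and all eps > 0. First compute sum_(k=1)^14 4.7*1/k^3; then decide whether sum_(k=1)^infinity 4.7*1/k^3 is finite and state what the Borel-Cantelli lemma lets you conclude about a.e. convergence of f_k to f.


Step 1: List the terms 4.7*1/k^3 for k = 1 to 14:
  k=1: 4.7
  k=2: 0.5875
  k=3: 0.174074
  k=4: 0.073438
  k=5: 0.0376
  k=6: 0.021759
  k=7: 0.013703
  k=8: 0.00918
  k=9: 0.006447
  k=10: 0.0047
  k=11: 0.003531
  k=12: 0.00272
  k=13: 0.002139
  k=14: 0.001713
Step 2: Partial sum = 4.7 + 0.5875 + 0.174074 + 0.073438 + 0.0376 + 0.021759 + 0.013703 + 0.00918 + 0.006447 + 0.0047 + 0.003531 + 0.00272 + 0.002139 + 0.001713
     = 5.638504
Step 3: The full series sum_(k>=1) 4.7*1/k^3 converges (p-series with p = 3 > 1; a constant multiple of a convergent series converges).
Step 4: Fix eps > 0. Since sum_k m(|f_k - f| > eps) < infinity, the Borel-Cantelli lemma gives
        m(limsup_k {|f_k - f| > eps}) = 0, i.e. for a.e. x, |f_k(x) - f(x)| <= eps for all large k.
        Applying this with eps = 1/j for j = 1, 2, ... and intersecting the countably many full-measure sets,
        for a.e. x we get limsup_k |f_k(x) - f(x)| <= 1/j for every j, hence f_k -> f almost everywhere.
Conclusion: series converges; Borel-Cantelli yields f_k -> f a.e.


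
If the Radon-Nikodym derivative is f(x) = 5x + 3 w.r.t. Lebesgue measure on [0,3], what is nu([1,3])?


nu(A) = integral_A (dnu/dmu) dmu = integral_1^3 (5x + 3) dx
Step 1: Antiderivative F(x) = (5/2)x^2 + 3x
Step 2: F(3) = (5/2)*3^2 + 3*3 = 22.5 + 9 = 31.5
Step 3: F(1) = (5/2)*1^2 + 3*1 = 2.5 + 3 = 5.5
Step 4: nu([1,3]) = F(3) - F(1) = 31.5 - 5.5 = 26


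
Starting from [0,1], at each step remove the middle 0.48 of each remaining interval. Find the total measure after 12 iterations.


Step 1: At each step, fraction remaining = 1 - 0.48 = 0.52
Step 2: After 12 steps, measure = (0.52)^12
Result = 3.908770e-04


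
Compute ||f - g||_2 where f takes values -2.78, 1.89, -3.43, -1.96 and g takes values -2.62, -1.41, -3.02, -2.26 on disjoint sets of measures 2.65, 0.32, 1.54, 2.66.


Step 1: Compute differences f_i - g_i:
  -2.78 - -2.62 = -0.16
  1.89 - -1.41 = 3.3
  -3.43 - -3.02 = -0.41
  -1.96 - -2.26 = 0.3
Step 2: Compute |diff|^2 * measure for each set:
  |-0.16|^2 * 2.65 = 0.0256 * 2.65 = 0.06784
  |3.3|^2 * 0.32 = 10.89 * 0.32 = 3.4848
  |-0.41|^2 * 1.54 = 0.1681 * 1.54 = 0.258874
  |0.3|^2 * 2.66 = 0.09 * 2.66 = 0.2394
Step 3: Sum = 4.050914
Step 4: ||f-g||_2 = (4.050914)^(1/2) = 2.012688


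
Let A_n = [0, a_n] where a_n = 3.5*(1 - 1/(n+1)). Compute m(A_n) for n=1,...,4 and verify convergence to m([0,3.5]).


By continuity of measure from below: if A_n increases to A, then m(A_n) -> m(A).
Here A = [0, 3.5], so m(A) = 3.5
Step 1: a_1 = 3.5*(1 - 1/2) = 1.75, m(A_1) = 1.75
Step 2: a_2 = 3.5*(1 - 1/3) = 2.3333, m(A_2) = 2.3333
Step 3: a_3 = 3.5*(1 - 1/4) = 2.625, m(A_3) = 2.625
Step 4: a_4 = 3.5*(1 - 1/5) = 2.8, m(A_4) = 2.8
Limit: m(A_n) -> m([0,3.5]) = 3.5


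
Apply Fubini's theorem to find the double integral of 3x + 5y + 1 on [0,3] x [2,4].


By Fubini, integrate in x first, then y.
Step 1: Fix y, integrate over x in [0,3]:
  integral(3x + 5y + 1, x=0..3)
  = 3*(3^2 - 0^2)/2 + (5y + 1)*(3 - 0)
  = 13.5 + (5y + 1)*3
  = 13.5 + 15y + 3
  = 16.5 + 15y
Step 2: Integrate over y in [2,4]:
  integral(16.5 + 15y, y=2..4)
  = 16.5*2 + 15*(4^2 - 2^2)/2
  = 33 + 90
  = 123


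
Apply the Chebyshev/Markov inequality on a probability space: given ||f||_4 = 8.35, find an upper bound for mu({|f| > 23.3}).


Chebyshev/Markov inequality: mu(|f| > eps) <= (||f||_p / eps)^p
Step 1: ||f||_4 / eps = 8.35 / 23.3 = 0.358369
Step 2: Raise to power p = 4:
  (0.358369)^4 = 0.016494
Step 3: Therefore mu(|f| > 23.3) <= 0.016494


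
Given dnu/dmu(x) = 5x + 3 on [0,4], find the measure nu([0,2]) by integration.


nu(A) = integral_A (dnu/dmu) dmu = integral_0^2 (5x + 3) dx
Step 1: Antiderivative F(x) = (5/2)x^2 + 3x
Step 2: F(2) = (5/2)*2^2 + 3*2 = 10 + 6 = 16
Step 3: F(0) = (5/2)*0^2 + 3*0 = 0.0 + 0 = 0.0
Step 4: nu([0,2]) = F(2) - F(0) = 16 - 0.0 = 16


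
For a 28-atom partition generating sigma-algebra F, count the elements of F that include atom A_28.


Each element of F is a union of some subset S of the 28 atoms.
The element contains A_28 iff A_28 is in S.
So we count subsets S of {A_1,...,A_28} with A_28 in S: choose freely among the other 27 atoms.
Count = 2^(28-1) = 2^27 = 134217728.


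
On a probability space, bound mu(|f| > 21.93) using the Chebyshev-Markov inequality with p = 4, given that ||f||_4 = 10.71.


Chebyshev/Markov inequality: mu(|f| > eps) <= (||f||_p / eps)^p
Step 1: ||f||_4 / eps = 10.71 / 21.93 = 0.488372
Step 2: Raise to power p = 4:
  (0.488372)^4 = 0.056886
Step 3: Therefore mu(|f| > 21.93) <= 0.056886


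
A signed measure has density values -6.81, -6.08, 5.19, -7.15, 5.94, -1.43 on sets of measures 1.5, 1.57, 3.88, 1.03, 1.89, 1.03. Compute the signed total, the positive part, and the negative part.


Step 1: Compute signed measure on each set:
  Set 1: -6.81 * 1.5 = -10.215
  Set 2: -6.08 * 1.57 = -9.5456
  Set 3: 5.19 * 3.88 = 20.1372
  Set 4: -7.15 * 1.03 = -7.3645
  Set 5: 5.94 * 1.89 = 11.2266
  Set 6: -1.43 * 1.03 = -1.4729
Step 2: Total signed measure = (-10.215) + (-9.5456) + (20.1372) + (-7.3645) + (11.2266) + (-1.4729)
     = 2.7658
Step 3: Positive part mu+(X) = sum of positive contributions = 31.3638
Step 4: Negative part mu-(X) = |sum of negative contributions| = 28.598


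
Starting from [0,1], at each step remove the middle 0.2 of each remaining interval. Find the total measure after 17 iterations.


Step 1: At each step, fraction remaining = 1 - 0.2 = 0.8
Step 2: After 17 steps, measure = (0.8)^17
Result = 0.022518


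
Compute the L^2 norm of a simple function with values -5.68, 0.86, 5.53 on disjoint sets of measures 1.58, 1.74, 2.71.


Step 1: Compute |f_i|^2 for each value:
  |-5.68|^2 = 32.2624
  |0.86|^2 = 0.7396
  |5.53|^2 = 30.5809
Step 2: Multiply by measures and sum:
  32.2624 * 1.58 = 50.974592
  0.7396 * 1.74 = 1.286904
  30.5809 * 2.71 = 82.874239
Sum = 50.974592 + 1.286904 + 82.874239 = 135.135735
Step 3: Take the p-th root:
||f||_2 = (135.135735)^(1/2) = 11.62479


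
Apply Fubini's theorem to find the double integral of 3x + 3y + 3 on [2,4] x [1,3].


By Fubini, integrate in x first, then y.
Step 1: Fix y, integrate over x in [2,4]:
  integral(3x + 3y + 3, x=2..4)
  = 3*(4^2 - 2^2)/2 + (3y + 3)*(4 - 2)
  = 18 + (3y + 3)*2
  = 18 + 6y + 6
  = 24 + 6y
Step 2: Integrate over y in [1,3]:
  integral(24 + 6y, y=1..3)
  = 24*2 + 6*(3^2 - 1^2)/2
  = 48 + 24
  = 72


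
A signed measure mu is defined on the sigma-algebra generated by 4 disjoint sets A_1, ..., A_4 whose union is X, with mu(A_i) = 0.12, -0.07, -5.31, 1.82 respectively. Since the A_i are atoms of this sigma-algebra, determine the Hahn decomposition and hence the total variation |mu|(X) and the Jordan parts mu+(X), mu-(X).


Step 1: Every measurable set is a union of atoms (the cells / points), so a Hahn decomposition is
  obtained by grouping atoms by sign: P = union of atoms with mu > 0, N = union of the remaining atoms.
  Atoms in P (indices): 1, 4;  atoms in N (indices): 2, 3
  Positive values: 0.12, 1.82
  Negative values: -0.07, -5.31
Step 2: mu+(X) = mu(P) = sum of positive atom values = 1.94
Step 3: mu-(X) = -mu(N) = sum of |negative atom values| = 5.38
Step 4: |mu|(X) = mu+(X) + mu-(X) = 1.94 + 5.38 = 7.32


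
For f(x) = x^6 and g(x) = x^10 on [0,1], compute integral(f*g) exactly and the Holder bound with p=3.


Step 1: Exact integral of f*g = integral(x^16, 0, 1) = 1/17
     = 0.058824
Step 2: Holder bound with p=3, q=1.5:
  ||f||_p = (integral x^18 dx)^(1/3) = (1/19)^(1/3) = 0.374756
  ||g||_q = (integral x^15 dx)^(1/1.5) = (1/16)^(1/1.5) = 0.15749
Step 3: Holder bound = ||f||_p * ||g||_q = 0.374756 * 0.15749 = 0.05902
Verification: 0.058824 <= 0.05902 (Holder holds)


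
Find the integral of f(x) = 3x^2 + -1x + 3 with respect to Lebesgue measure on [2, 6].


The Lebesgue integral of a Riemann-integrable function agrees with the Riemann integral.
Antiderivative F(x) = (3/3)x^3 + (-1/2)x^2 + 3x
F(6) = (3/3)*6^3 + (-1/2)*6^2 + 3*6
     = (3/3)*216 + (-1/2)*36 + 3*6
     = 216 + -18 + 18
     = 216
F(2) = 12
Integral = F(6) - F(2) = 216 - 12 = 204


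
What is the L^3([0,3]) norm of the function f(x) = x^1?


Step 1: ||f||_3 = (integral_0^3 |x^1|^3 dx)^(1/3)
     = (integral_0^3 x^3 dx)^(1/3)
Step 2: integral_0^3 x^3 dx = [x^4/(4)] from 0 to 3 = 3^4/4
     = 81/4 = 20.25
Step 3: ||f||_3 = (20.25)^(1/3) = 2.725681


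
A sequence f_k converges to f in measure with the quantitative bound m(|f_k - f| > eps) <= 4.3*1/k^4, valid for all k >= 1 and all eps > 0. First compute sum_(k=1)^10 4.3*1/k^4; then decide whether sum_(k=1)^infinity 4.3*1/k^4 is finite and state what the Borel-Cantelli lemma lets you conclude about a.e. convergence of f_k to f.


Step 1: List the terms 4.3*1/k^4 for k = 1 to 10:
  k=1: 4.3
  k=2: 0.26875
  k=3: 0.053086
  k=4: 0.016797
  k=5: 0.00688
  k=6: 0.003318
  k=7: 0.001791
  k=8: 0.00105
  k=9: 6.553879e-04
  k=10: 4.300000e-04
Step 2: Partial sum = 4.3 + 0.26875 + 0.053086 + 0.016797 + 0.00688 + 0.003318 + 0.001791 + 0.00105 + 6.553879e-04 + 4.300000e-04
     = 4.652757
Step 3: The full series sum_(k>=1) 4.3*1/k^4 converges (p-series with p = 4 > 1; a constant multiple of a convergent series converges).
Step 4: Fix eps > 0. Since sum_k m(|f_k - f| > eps) < infinity, the Borel-Cantelli lemma gives
        m(limsup_k {|f_k - f| > eps}) = 0, i.e. for a.e. x, |f_k(x) - f(x)| <= eps for all large k.
        Applying this with eps = 1/j for j = 1, 2, ... and intersecting the countably many full-measure sets,
        for a.e. x we get limsup_k |f_k(x) - f(x)| <= 1/j for every j, hence f_k -> f almost everywhere.
Conclusion: series converges; Borel-Cantelli yields f_k -> f a.e.


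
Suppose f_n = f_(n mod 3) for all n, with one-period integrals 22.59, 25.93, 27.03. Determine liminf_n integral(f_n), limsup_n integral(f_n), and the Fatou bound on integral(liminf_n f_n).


The sequence (integral(f_n)) is periodic with period 3, repeating the values 22.59, 25.93, 27.03 indefinitely.
Step 1: For a periodic sequence, every tail (a_m, a_(m+1), ...) contains all 3 period values infinitely often.
Step 2: Hence inf of every tail = min of the period values = min(22.59, 25.93, 27.03) = 22.59.
        liminf_n integral(f_n) = sup over m of (inf of tail from m) = 22.59.
Step 3: Similarly sup of every tail = max of the period values = 27.03.
        limsup_n integral(f_n) = 27.03.
Step 4: Fatou's lemma: integral(liminf_n f_n) <= liminf_n integral(f_n) = 22.59.
        So the integral of the pointwise liminf is at most 22.59.


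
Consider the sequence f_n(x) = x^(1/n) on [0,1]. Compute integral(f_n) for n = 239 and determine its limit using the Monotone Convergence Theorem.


At n = 239: f_239(x) = x^(1/239).
Step 1: integral(x^(1/239), 0, 1) = [x^(1/239+1) / (1/239+1)] from 0 to 1
     = 1 / (1/239 + 1) = 1 / ((239+1)/239) = 239/(239+1)
     = 239/240 = 0.995833
Step 2: As n -> infinity, f_n(x) = x^(1/n) -> 1 for x in (0,1], and f_n is increasing in n.
By MCT, lim_n integral(f_n) = integral(lim_n f_n) = integral(1, 0, 1) = 1.
Step 3: Verify convergence: 239/240 = 0.995833 -> 1


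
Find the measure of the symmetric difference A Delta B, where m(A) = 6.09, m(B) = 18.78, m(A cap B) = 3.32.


m(A Delta B) = m(A) + m(B) - 2*m(A n B)
= 6.09 + 18.78 - 2*3.32
= 6.09 + 18.78 - 6.64
= 18.23


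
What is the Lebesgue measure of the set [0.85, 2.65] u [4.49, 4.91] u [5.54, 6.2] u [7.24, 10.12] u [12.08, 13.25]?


For pairwise disjoint intervals, m(union) = sum of lengths.
= (2.65 - 0.85) + (4.91 - 4.49) + (6.2 - 5.54) + (10.12 - 7.24) + (13.25 - 12.08)
= 1.8 + 0.42 + 0.66 + 2.88 + 1.17
= 6.93


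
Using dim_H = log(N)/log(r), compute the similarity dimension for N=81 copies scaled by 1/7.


For a self-similar set with N copies scaled by 1/r:
dim_H = log(N)/log(r) = log(81)/log(7)
= 4.394449/1.94591
= 2.2583


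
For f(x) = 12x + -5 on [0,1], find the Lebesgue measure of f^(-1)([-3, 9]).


f^(-1)([-3, 9]) = {x : -3 <= 12x + -5 <= 9}
Solving: (-3 - -5)/12 <= x <= (9 - -5)/12
= [0.166667, 1.166667]
Intersecting with [0,1]: [0.166667, 1]
Measure = 1 - 0.166667 = 0.833333


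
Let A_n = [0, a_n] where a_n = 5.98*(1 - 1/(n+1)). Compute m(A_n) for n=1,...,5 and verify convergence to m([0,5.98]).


By continuity of measure from below: if A_n increases to A, then m(A_n) -> m(A).
Here A = [0, 5.98], so m(A) = 5.98
Step 1: a_1 = 5.98*(1 - 1/2) = 2.99, m(A_1) = 2.99
Step 2: a_2 = 5.98*(1 - 1/3) = 3.9867, m(A_2) = 3.9867
Step 3: a_3 = 5.98*(1 - 1/4) = 4.485, m(A_3) = 4.485
Step 4: a_4 = 5.98*(1 - 1/5) = 4.784, m(A_4) = 4.784
Step 5: a_5 = 5.98*(1 - 1/6) = 4.9833, m(A_5) = 4.9833
Limit: m(A_n) -> m([0,5.98]) = 5.98


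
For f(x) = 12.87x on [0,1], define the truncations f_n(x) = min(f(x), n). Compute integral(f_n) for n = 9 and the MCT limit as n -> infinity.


f(x) = 12.87x on [0,1]; f_n(x) = min(12.87x, n). At n = 9:
Step 1: f(x) reaches 9 at x = 9/12.87 = 0.699301
Step 2: integral(f_9) = integral(12.87x, 0, 0.699301) + integral(9, 0.699301, 1)
       = 12.87*0.699301^2/2 + 9*(1 - 0.699301)
       = 3.146853 + 2.706294
       = 5.853147
Step 3: As n -> infinity, f_n increases to f, so by MCT integral(f_n) -> integral(f) = 12.87/2 = 6.435.
Convergence: integral(f_9) = 5.853147 -> 6.435 as n -> infinity


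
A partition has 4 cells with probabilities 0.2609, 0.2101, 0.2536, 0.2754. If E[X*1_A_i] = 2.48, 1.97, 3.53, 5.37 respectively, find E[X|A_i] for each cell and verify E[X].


For each cell A_i: E[X|A_i] = E[X*1_A_i] / P(A_i)
Step 1: E[X|A_1] = 2.48 / 0.2609 = 9.505558
Step 2: E[X|A_2] = 1.97 / 0.2101 = 9.376487
Step 3: E[X|A_3] = 3.53 / 0.2536 = 13.919558
Step 4: E[X|A_4] = 5.37 / 0.2754 = 19.498911
Verification: E[X] = sum E[X*1_A_i] = 2.48 + 1.97 + 3.53 + 5.37 = 13.35


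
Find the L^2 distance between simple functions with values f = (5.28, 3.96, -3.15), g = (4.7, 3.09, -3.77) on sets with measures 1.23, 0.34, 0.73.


Step 1: Compute differences f_i - g_i:
  5.28 - 4.7 = 0.58
  3.96 - 3.09 = 0.87
  -3.15 - -3.77 = 0.62
Step 2: Compute |diff|^2 * measure for each set:
  |0.58|^2 * 1.23 = 0.3364 * 1.23 = 0.413772
  |0.87|^2 * 0.34 = 0.7569 * 0.34 = 0.257346
  |0.62|^2 * 0.73 = 0.3844 * 0.73 = 0.280612
Step 3: Sum = 0.95173
Step 4: ||f-g||_2 = (0.95173)^(1/2) = 0.975567


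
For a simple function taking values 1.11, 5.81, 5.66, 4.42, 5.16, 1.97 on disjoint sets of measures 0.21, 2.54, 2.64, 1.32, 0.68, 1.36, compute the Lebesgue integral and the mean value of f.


Step 1: Integral = sum(value_i * measure_i)
= 1.11*0.21 + 5.81*2.54 + 5.66*2.64 + 4.42*1.32 + 5.16*0.68 + 1.97*1.36
= 0.2331 + 14.7574 + 14.9424 + 5.8344 + 3.5088 + 2.6792
= 41.9553
Step 2: Total measure of domain = 0.21 + 2.54 + 2.64 + 1.32 + 0.68 + 1.36 = 8.75
Step 3: Average value = 41.9553 / 8.75 = 4.794891


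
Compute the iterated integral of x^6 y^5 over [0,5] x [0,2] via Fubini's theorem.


By Fubini's theorem, the double integral factors as a product of single integrals:
Step 1: integral_0^5 x^6 dx = [x^7/7] from 0 to 5
     = 5^7/7 = 11160.714286
Step 2: integral_0^2 y^5 dy = [y^6/6] from 0 to 2
     = 2^6/6 = 10.666667
Step 3: Double integral = 11160.714286 * 10.666667 = 119047.619048


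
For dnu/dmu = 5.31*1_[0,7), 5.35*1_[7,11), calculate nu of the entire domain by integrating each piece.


Integrate each piece of the Radon-Nikodym derivative:
Step 1: integral_0^7 5.31 dx = 5.31*(7-0) = 5.31*7 = 37.17
Step 2: integral_7^11 5.35 dx = 5.35*(11-7) = 5.35*4 = 21.4
Total: 37.17 + 21.4 = 58.57


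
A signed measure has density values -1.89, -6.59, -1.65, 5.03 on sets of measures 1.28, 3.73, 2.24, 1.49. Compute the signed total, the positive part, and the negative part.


Step 1: Compute signed measure on each set:
  Set 1: -1.89 * 1.28 = -2.4192
  Set 2: -6.59 * 3.73 = -24.5807
  Set 3: -1.65 * 2.24 = -3.696
  Set 4: 5.03 * 1.49 = 7.4947
Step 2: Total signed measure = (-2.4192) + (-24.5807) + (-3.696) + (7.4947)
     = -23.2012
Step 3: Positive part mu+(X) = sum of positive contributions = 7.4947
Step 4: Negative part mu-(X) = |sum of negative contributions| = 30.6959


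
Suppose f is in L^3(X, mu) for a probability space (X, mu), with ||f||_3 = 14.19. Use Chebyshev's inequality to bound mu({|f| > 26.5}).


Chebyshev/Markov inequality: mu(|f| > eps) <= (||f||_p / eps)^p
Step 1: ||f||_3 / eps = 14.19 / 26.5 = 0.535472
Step 2: Raise to power p = 3:
  (0.535472)^3 = 0.153536
Step 3: Therefore mu(|f| > 26.5) <= 0.153536


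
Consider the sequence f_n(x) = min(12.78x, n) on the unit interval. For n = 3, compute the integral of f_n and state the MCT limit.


f(x) = 12.78x on [0,1]; f_n(x) = min(12.78x, n). At n = 3:
Step 1: f(x) reaches 3 at x = 3/12.78 = 0.234742
Step 2: integral(f_3) = integral(12.78x, 0, 0.234742) + integral(3, 0.234742, 1)
       = 12.78*0.234742^2/2 + 3*(1 - 0.234742)
       = 0.352113 + 2.295775
       = 2.647887
Step 3: As n -> infinity, f_n increases to f, so by MCT integral(f_n) -> integral(f) = 12.78/2 = 6.39.
Convergence: integral(f_3) = 2.647887 -> 6.39 as n -> infinity


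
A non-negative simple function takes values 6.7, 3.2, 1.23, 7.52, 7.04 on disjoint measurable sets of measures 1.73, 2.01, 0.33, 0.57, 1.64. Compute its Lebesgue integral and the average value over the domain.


Step 1: Integral = sum(value_i * measure_i)
= 6.7*1.73 + 3.2*2.01 + 1.23*0.33 + 7.52*0.57 + 7.04*1.64
= 11.591 + 6.432 + 0.4059 + 4.2864 + 11.5456
= 34.2609
Step 2: Total measure of domain = 1.73 + 2.01 + 0.33 + 0.57 + 1.64 = 6.28
Step 3: Average value = 34.2609 / 6.28 = 5.455557


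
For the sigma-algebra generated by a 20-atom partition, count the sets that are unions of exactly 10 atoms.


Each element of F is a union of some subset of the 20 atoms.
Elements that are unions of exactly 10 atoms correspond to 10-element subsets of the 20 atoms.
Count = C(20, 10) = 20! / (10! * 10!) = 184756.


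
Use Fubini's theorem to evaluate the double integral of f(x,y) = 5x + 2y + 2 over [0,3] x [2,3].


By Fubini, integrate in x first, then y.
Step 1: Fix y, integrate over x in [0,3]:
  integral(5x + 2y + 2, x=0..3)
  = 5*(3^2 - 0^2)/2 + (2y + 2)*(3 - 0)
  = 22.5 + (2y + 2)*3
  = 22.5 + 6y + 6
  = 28.5 + 6y
Step 2: Integrate over y in [2,3]:
  integral(28.5 + 6y, y=2..3)
  = 28.5*1 + 6*(3^2 - 2^2)/2
  = 28.5 + 15
  = 43.5


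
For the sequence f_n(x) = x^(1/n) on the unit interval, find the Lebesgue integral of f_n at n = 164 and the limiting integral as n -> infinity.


At n = 164: f_164(x) = x^(1/164).
Step 1: integral(x^(1/164), 0, 1) = [x^(1/164+1) / (1/164+1)] from 0 to 1
     = 1 / (1/164 + 1) = 1 / ((164+1)/164) = 164/(164+1)
     = 164/165 = 0.993939
Step 2: As n -> infinity, f_n(x) = x^(1/n) -> 1 for x in (0,1], and f_n is increasing in n.
By MCT, lim_n integral(f_n) = integral(lim_n f_n) = integral(1, 0, 1) = 1.
Step 3: Verify convergence: 164/165 = 0.993939 -> 1


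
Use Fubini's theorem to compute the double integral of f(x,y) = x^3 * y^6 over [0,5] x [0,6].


By Fubini's theorem, the double integral factors as a product of single integrals:
Step 1: integral_0^5 x^3 dx = [x^4/4] from 0 to 5
     = 5^4/4 = 156.25
Step 2: integral_0^6 y^6 dy = [y^7/7] from 0 to 6
     = 6^7/7 = 39990.857143
Step 3: Double integral = 156.25 * 39990.857143 = 6.248571e+06


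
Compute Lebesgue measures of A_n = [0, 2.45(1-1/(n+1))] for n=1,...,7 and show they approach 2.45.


By continuity of measure from below: if A_n increases to A, then m(A_n) -> m(A).
Here A = [0, 2.45], so m(A) = 2.45
Step 1: a_1 = 2.45*(1 - 1/2) = 1.225, m(A_1) = 1.225
Step 2: a_2 = 2.45*(1 - 1/3) = 1.6333, m(A_2) = 1.6333
Step 3: a_3 = 2.45*(1 - 1/4) = 1.8375, m(A_3) = 1.8375
Step 4: a_4 = 2.45*(1 - 1/5) = 1.96, m(A_4) = 1.96
Step 5: a_5 = 2.45*(1 - 1/6) = 2.0417, m(A_5) = 2.0417
Step 6: a_6 = 2.45*(1 - 1/7) = 2.1, m(A_6) = 2.1
Step 7: a_7 = 2.45*(1 - 1/8) = 2.1438, m(A_7) = 2.1438
Limit: m(A_n) -> m([0,2.45]) = 2.45


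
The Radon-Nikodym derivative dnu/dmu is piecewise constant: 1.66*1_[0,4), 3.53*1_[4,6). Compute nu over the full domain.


Integrate each piece of the Radon-Nikodym derivative:
Step 1: integral_0^4 1.66 dx = 1.66*(4-0) = 1.66*4 = 6.64
Step 2: integral_4^6 3.53 dx = 3.53*(6-4) = 3.53*2 = 7.06
Total: 6.64 + 7.06 = 13.7


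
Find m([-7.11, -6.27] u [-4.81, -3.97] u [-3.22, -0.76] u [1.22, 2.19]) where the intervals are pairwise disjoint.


For pairwise disjoint intervals, m(union) = sum of lengths.
= (-6.27 - -7.11) + (-3.97 - -4.81) + (-0.76 - -3.22) + (2.19 - 1.22)
= 0.84 + 0.84 + 2.46 + 0.97
= 5.11


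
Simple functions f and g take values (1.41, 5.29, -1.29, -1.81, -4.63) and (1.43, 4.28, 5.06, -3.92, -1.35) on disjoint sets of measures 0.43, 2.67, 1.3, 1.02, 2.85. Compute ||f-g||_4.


Step 1: Compute differences f_i - g_i:
  1.41 - 1.43 = -0.02
  5.29 - 4.28 = 1.01
  -1.29 - 5.06 = -6.35
  -1.81 - -3.92 = 2.11
  -4.63 - -1.35 = -3.28
Step 2: Compute |diff|^4 * measure for each set:
  |-0.02|^4 * 0.43 = 1.600000e-07 * 0.43 = 6.880000e-08
  |1.01|^4 * 2.67 = 1.040604 * 2.67 = 2.778413
  |-6.35|^4 * 1.3 = 1625.904006 * 1.3 = 2113.675208
  |2.11|^4 * 1.02 = 19.821194 * 1.02 = 20.217618
  |-3.28|^4 * 2.85 = 115.743171 * 2.85 = 329.868036
Step 3: Sum = 2466.539275
Step 4: ||f-g||_4 = (2466.539275)^(1/4) = 7.047288


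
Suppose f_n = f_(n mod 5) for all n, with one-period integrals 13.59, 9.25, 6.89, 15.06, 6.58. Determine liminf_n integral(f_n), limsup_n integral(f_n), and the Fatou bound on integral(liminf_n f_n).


The sequence (integral(f_n)) is periodic with period 5, repeating the values 13.59, 9.25, 6.89, 15.06, 6.58 indefinitely.
Step 1: For a periodic sequence, every tail (a_m, a_(m+1), ...) contains all 5 period values infinitely often.
Step 2: Hence inf of every tail = min of the period values = min(13.59, 9.25, 6.89, 15.06, 6.58) = 6.58.
        liminf_n integral(f_n) = sup over m of (inf of tail from m) = 6.58.
Step 3: Similarly sup of every tail = max of the period values = 15.06.
        limsup_n integral(f_n) = 15.06.
Step 4: Fatou's lemma: integral(liminf_n f_n) <= liminf_n integral(f_n) = 6.58.
        So the integral of the pointwise liminf is at most 6.58.


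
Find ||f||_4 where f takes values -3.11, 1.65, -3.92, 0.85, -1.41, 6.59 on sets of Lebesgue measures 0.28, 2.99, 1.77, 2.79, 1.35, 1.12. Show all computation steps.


Step 1: Compute |f_i|^4 for each value:
  |-3.11|^4 = 93.549518
  |1.65|^4 = 7.412006
  |-3.92|^4 = 236.126249
  |0.85|^4 = 0.522006
  |-1.41|^4 = 3.952542
  |6.59|^4 = 1885.99987
Step 2: Multiply by measures and sum:
  93.549518 * 0.28 = 26.193865
  7.412006 * 2.99 = 22.161899
  236.126249 * 1.77 = 417.943461
  0.522006 * 2.79 = 1.456397
  3.952542 * 1.35 = 5.335931
  1885.99987 * 1.12 = 2112.319854
Sum = 26.193865 + 22.161899 + 417.943461 + 1.456397 + 5.335931 + 2112.319854 = 2585.411407
Step 3: Take the p-th root:
||f||_4 = (2585.411407)^(1/4) = 7.130704


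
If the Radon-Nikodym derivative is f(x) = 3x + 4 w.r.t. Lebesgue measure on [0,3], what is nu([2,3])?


nu(A) = integral_A (dnu/dmu) dmu = integral_2^3 (3x + 4) dx
Step 1: Antiderivative F(x) = (3/2)x^2 + 4x
Step 2: F(3) = (3/2)*3^2 + 4*3 = 13.5 + 12 = 25.5
Step 3: F(2) = (3/2)*2^2 + 4*2 = 6 + 8 = 14
Step 4: nu([2,3]) = F(3) - F(2) = 25.5 - 14 = 11.5


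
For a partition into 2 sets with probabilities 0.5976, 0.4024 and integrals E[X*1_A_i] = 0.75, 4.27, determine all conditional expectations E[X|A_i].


For each cell A_i: E[X|A_i] = E[X*1_A_i] / P(A_i)
Step 1: E[X|A_1] = 0.75 / 0.5976 = 1.25502
Step 2: E[X|A_2] = 4.27 / 0.4024 = 10.611332
Verification: E[X] = sum E[X*1_A_i] = 0.75 + 4.27 = 5.02


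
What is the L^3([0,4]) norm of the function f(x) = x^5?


Step 1: ||f||_3 = (integral_0^4 |x^5|^3 dx)^(1/3)
     = (integral_0^4 x^15 dx)^(1/3)
Step 2: integral_0^4 x^15 dx = [x^16/(16)] from 0 to 4 = 4^16/16
     = 4294967296/16 = 2.684355e+08
Step 3: ||f||_3 = (2.684355e+08)^(1/3) = 645.079578


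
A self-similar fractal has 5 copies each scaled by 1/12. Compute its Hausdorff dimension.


For a self-similar set with N copies scaled by 1/r:
dim_H = log(N)/log(r) = log(5)/log(12)
= 1.609438/2.484907
= 0.647685


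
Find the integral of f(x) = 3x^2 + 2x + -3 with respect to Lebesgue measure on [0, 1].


The Lebesgue integral of a Riemann-integrable function agrees with the Riemann integral.
Antiderivative F(x) = (3/3)x^3 + (2/2)x^2 + -3x
F(1) = (3/3)*1^3 + (2/2)*1^2 + -3*1
     = (3/3)*1 + (2/2)*1 + -3*1
     = 1 + 1 + -3
     = -1
F(0) = 0.0
Integral = F(1) - F(0) = -1 - 0.0 = -1


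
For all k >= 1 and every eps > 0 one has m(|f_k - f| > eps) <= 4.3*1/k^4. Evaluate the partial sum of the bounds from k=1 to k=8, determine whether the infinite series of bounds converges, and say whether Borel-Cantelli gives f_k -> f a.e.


Step 1: List the terms 4.3*1/k^4 for k = 1 to 8:
  k=1: 4.3
  k=2: 0.26875
  k=3: 0.053086
  k=4: 0.016797
  k=5: 0.00688
  k=6: 0.003318
  k=7: 0.001791
  k=8: 0.00105
Step 2: Partial sum = 4.3 + 0.26875 + 0.053086 + 0.016797 + 0.00688 + 0.003318 + 0.001791 + 0.00105
     = 4.651672
Step 3: The full series sum_(k>=1) 4.3*1/k^4 converges (p-series with p = 4 > 1; a constant multiple of a convergent series converges).
Step 4: Fix eps > 0. Since sum_k m(|f_k - f| > eps) < infinity, the Borel-Cantelli lemma gives
        m(limsup_k {|f_k - f| > eps}) = 0, i.e. for a.e. x, |f_k(x) - f(x)| <= eps for all large k.
        Applying this with eps = 1/j for j = 1, 2, ... and intersecting the countably many full-measure sets,
        for a.e. x we get limsup_k |f_k(x) - f(x)| <= 1/j for every j, hence f_k -> f almost everywhere.
Conclusion: series converges; Borel-Cantelli yields f_k -> f a.e.


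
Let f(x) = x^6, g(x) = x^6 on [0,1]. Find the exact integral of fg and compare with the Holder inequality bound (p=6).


Step 1: Exact integral of f*g = integral(x^12, 0, 1) = 1/13
     = 0.076923
Step 2: Holder bound with p=6, q=1.2:
  ||f||_p = (integral x^36 dx)^(1/6) = (1/37)^(1/6) = 0.547814
  ||g||_q = (integral x^7.2 dx)^(1/1.2) = (1/8.2)^(1/1.2) = 0.173176
Step 3: Holder bound = ||f||_p * ||g||_q = 0.547814 * 0.173176 = 0.094868
Verification: 0.076923 <= 0.094868 (Holder holds)


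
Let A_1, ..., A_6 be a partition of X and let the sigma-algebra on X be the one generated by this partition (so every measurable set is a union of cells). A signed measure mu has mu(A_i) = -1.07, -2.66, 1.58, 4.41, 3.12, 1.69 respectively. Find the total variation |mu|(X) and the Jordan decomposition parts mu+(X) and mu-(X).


Step 1: Every measurable set is a union of atoms (the cells / points), so a Hahn decomposition is
  obtained by grouping atoms by sign: P = union of atoms with mu > 0, N = union of the remaining atoms.
  Atoms in P (indices): 3, 4, 5, 6;  atoms in N (indices): 1, 2
  Positive values: 1.58, 4.41, 3.12, 1.69
  Negative values: -1.07, -2.66
Step 2: mu+(X) = mu(P) = sum of positive atom values = 10.8
Step 3: mu-(X) = -mu(N) = sum of |negative atom values| = 3.73
Step 4: |mu|(X) = mu+(X) + mu-(X) = 10.8 + 3.73 = 14.53


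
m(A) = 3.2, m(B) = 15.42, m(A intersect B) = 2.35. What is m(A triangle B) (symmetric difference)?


m(A Delta B) = m(A) + m(B) - 2*m(A n B)
= 3.2 + 15.42 - 2*2.35
= 3.2 + 15.42 - 4.7
= 13.92


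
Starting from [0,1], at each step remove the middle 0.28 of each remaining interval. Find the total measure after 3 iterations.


Step 1: At each step, fraction remaining = 1 - 0.28 = 0.72
Step 2: After 3 steps, measure = (0.72)^3
Step 3: Computing the power step by step:
  After step 1: 0.72
  After step 2: 0.5184
  After step 3: 0.373248
Result = 0.373248


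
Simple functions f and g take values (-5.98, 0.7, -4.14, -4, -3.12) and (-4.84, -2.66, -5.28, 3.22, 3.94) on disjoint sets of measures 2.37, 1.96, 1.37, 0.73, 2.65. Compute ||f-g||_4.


Step 1: Compute differences f_i - g_i:
  -5.98 - -4.84 = -1.14
  0.7 - -2.66 = 3.36
  -4.14 - -5.28 = 1.14
  -4 - 3.22 = -7.22
  -3.12 - 3.94 = -7.06
Step 2: Compute |diff|^4 * measure for each set:
  |-1.14|^4 * 2.37 = 1.68896 * 2.37 = 4.002836
  |3.36|^4 * 1.96 = 127.455068 * 1.96 = 249.811934
  |1.14|^4 * 1.37 = 1.68896 * 1.37 = 2.313875
  |-7.22|^4 * 0.73 = 2717.370087 * 0.73 = 1983.680163
  |-7.06|^4 * 2.65 = 2484.384461 * 2.65 = 6583.618822
Step 3: Sum = 8823.427629
Step 4: ||f-g||_4 = (8823.427629)^(1/4) = 9.691909


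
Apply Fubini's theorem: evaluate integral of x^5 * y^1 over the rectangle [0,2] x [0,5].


By Fubini's theorem, the double integral factors as a product of single integrals:
Step 1: integral_0^2 x^5 dx = [x^6/6] from 0 to 2
     = 2^6/6 = 10.666667
Step 2: integral_0^5 y^1 dy = [y^2/2] from 0 to 5
     = 5^2/2 = 12.5
Step 3: Double integral = 10.666667 * 12.5 = 133.333333


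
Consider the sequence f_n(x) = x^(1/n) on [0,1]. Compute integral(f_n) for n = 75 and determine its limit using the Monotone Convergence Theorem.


At n = 75: f_75(x) = x^(1/75).
Step 1: integral(x^(1/75), 0, 1) = [x^(1/75+1) / (1/75+1)] from 0 to 1
     = 1 / (1/75 + 1) = 1 / ((75+1)/75) = 75/(75+1)
     = 75/76 = 0.986842
Step 2: As n -> infinity, f_n(x) = x^(1/n) -> 1 for x in (0,1], and f_n is increasing in n.
By MCT, lim_n integral(f_n) = integral(lim_n f_n) = integral(1, 0, 1) = 1.
Step 3: Verify convergence: 75/76 = 0.986842 -> 1


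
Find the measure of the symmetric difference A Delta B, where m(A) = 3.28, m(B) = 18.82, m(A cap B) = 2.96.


m(A Delta B) = m(A) + m(B) - 2*m(A n B)
= 3.28 + 18.82 - 2*2.96
= 3.28 + 18.82 - 5.92
= 16.18


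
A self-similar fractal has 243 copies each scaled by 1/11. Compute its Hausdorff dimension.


For a self-similar set with N copies scaled by 1/r:
dim_H = log(N)/log(r) = log(243)/log(11)
= 5.493061/2.397895
= 2.290785


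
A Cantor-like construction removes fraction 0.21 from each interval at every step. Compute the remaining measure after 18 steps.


Step 1: At each step, fraction remaining = 1 - 0.21 = 0.79
Step 2: After 18 steps, measure = (0.79)^18
Result = 0.014364


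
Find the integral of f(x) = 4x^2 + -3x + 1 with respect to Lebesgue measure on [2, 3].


The Lebesgue integral of a Riemann-integrable function agrees with the Riemann integral.
Antiderivative F(x) = (4/3)x^3 + (-3/2)x^2 + 1x
F(3) = (4/3)*3^3 + (-3/2)*3^2 + 1*3
     = (4/3)*27 + (-3/2)*9 + 1*3
     = 36 + -13.5 + 3
     = 25.5
F(2) = 6.666667
Integral = F(3) - F(2) = 25.5 - 6.666667 = 18.833333


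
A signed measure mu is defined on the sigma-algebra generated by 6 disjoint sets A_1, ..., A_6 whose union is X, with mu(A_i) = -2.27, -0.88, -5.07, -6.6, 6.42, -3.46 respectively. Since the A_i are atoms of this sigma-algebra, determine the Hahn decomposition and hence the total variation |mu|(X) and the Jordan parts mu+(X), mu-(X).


Step 1: Every measurable set is a union of atoms (the cells / points), so a Hahn decomposition is
  obtained by grouping atoms by sign: P = union of atoms with mu > 0, N = union of the remaining atoms.
  Atoms in P (indices): 5;  atoms in N (indices): 1, 2, 3, 4, 6
  Positive values: 6.42
  Negative values: -2.27, -0.88, -5.07, -6.6, -3.46
Step 2: mu+(X) = mu(P) = sum of positive atom values = 6.42
Step 3: mu-(X) = -mu(N) = sum of |negative atom values| = 18.28
Step 4: |mu|(X) = mu+(X) + mu-(X) = 6.42 + 18.28 = 24.7


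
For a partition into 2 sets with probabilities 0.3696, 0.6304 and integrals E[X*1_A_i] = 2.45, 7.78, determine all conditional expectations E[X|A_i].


For each cell A_i: E[X|A_i] = E[X*1_A_i] / P(A_i)
Step 1: E[X|A_1] = 2.45 / 0.3696 = 6.628788
Step 2: E[X|A_2] = 7.78 / 0.6304 = 12.341371
Verification: E[X] = sum E[X*1_A_i] = 2.45 + 7.78 = 10.23


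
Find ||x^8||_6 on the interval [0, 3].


Step 1: ||f||_6 = (integral_0^3 |x^8|^6 dx)^(1/6)
     = (integral_0^3 x^48 dx)^(1/6)
Step 2: integral_0^3 x^48 dx = [x^49/(49)] from 0 to 3 = 3^49/49
     = 239299329230617529590083/49 = 4.883660e+21
Step 3: ||f||_6 = (4.883660e+21)^(1/6) = 4118.991542
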